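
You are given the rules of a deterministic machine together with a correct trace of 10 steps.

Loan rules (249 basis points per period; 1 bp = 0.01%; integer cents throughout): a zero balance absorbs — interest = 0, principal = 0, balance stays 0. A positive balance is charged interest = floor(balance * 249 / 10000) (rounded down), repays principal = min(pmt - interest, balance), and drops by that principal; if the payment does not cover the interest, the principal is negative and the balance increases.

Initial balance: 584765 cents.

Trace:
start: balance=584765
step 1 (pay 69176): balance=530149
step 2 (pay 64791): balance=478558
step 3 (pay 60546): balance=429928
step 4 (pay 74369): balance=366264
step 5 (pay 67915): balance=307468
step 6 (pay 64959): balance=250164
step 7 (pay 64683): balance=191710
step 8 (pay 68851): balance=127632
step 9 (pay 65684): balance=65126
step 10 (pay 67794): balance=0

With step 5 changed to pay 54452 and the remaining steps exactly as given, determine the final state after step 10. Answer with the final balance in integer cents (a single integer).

14177

(re-executing from step 5 with the substitution; state before step 5: balance=366264)
step 5 (pay 54452): balance=320931
step 6 (pay 64959): balance=263963
step 7 (pay 64683): balance=205852
step 8 (pay 68851): balance=142126
step 9 (pay 65684): balance=79980
step 10 (pay 67794): balance=14177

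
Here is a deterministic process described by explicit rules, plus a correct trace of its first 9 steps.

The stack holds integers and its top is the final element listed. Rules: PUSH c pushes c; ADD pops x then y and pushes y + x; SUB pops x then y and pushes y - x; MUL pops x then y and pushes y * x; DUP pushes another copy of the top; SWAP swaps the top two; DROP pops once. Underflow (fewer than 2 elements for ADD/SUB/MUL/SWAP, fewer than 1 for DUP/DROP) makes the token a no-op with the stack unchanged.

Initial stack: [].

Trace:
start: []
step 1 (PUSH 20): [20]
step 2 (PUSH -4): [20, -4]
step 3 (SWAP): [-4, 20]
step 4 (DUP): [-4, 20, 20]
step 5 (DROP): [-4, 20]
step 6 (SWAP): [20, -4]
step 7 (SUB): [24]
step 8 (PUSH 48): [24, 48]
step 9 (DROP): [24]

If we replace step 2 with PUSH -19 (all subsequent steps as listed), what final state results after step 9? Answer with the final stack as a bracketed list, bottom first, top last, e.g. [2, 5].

[39]

(re-executing from step 2 with the substitution; state before step 2: [20])
step 2 (PUSH -19): [20, -19]
step 3 (SWAP): [-19, 20]
step 4 (DUP): [-19, 20, 20]
step 5 (DROP): [-19, 20]
step 6 (SWAP): [20, -19]
step 7 (SUB): [39]
step 8 (PUSH 48): [39, 48]
step 9 (DROP): [39]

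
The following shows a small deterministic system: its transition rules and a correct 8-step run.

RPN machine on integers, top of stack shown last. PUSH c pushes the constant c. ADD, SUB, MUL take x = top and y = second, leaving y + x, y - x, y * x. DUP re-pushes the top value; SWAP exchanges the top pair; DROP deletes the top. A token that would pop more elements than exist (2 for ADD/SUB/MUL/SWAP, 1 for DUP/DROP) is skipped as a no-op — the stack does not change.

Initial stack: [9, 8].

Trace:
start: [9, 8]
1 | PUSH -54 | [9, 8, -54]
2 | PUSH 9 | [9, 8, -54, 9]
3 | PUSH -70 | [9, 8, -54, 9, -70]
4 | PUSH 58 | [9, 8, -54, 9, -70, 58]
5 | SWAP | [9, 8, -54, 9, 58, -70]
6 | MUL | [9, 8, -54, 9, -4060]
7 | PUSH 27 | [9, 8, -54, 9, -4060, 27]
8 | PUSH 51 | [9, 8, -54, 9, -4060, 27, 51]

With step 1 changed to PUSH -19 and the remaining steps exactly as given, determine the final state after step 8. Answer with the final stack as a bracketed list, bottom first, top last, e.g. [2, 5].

[9, 8, -19, 9, -4060, 27, 51]

(re-executing from step 1 with the substitution; state before step 1: [9, 8])
1 | PUSH -19 | [9, 8, -19]
2 | PUSH 9 | [9, 8, -19, 9]
3 | PUSH -70 | [9, 8, -19, 9, -70]
4 | PUSH 58 | [9, 8, -19, 9, -70, 58]
5 | SWAP | [9, 8, -19, 9, 58, -70]
6 | MUL | [9, 8, -19, 9, -4060]
7 | PUSH 27 | [9, 8, -19, 9, -4060, 27]
8 | PUSH 51 | [9, 8, -19, 9, -4060, 27, 51]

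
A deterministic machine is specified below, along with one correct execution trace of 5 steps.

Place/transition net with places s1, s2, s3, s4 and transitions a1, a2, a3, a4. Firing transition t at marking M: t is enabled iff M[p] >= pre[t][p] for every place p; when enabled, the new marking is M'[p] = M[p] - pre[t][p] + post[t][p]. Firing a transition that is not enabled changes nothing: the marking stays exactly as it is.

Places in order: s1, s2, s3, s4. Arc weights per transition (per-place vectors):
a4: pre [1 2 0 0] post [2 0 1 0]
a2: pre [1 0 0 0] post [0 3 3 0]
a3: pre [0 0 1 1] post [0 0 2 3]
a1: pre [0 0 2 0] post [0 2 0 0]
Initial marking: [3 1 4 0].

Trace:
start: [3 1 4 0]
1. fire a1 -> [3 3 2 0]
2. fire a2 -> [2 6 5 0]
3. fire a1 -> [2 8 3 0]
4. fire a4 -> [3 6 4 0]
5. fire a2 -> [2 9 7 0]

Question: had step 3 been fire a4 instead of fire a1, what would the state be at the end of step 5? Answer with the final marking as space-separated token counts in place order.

(re-executing from step 3 with the substitution; state before step 3: [2 6 5 0])
3. fire a4 -> [3 4 6 0]
4. fire a4 -> [4 2 7 0]
5. fire a2 -> [3 5 10 0]

3 5 10 0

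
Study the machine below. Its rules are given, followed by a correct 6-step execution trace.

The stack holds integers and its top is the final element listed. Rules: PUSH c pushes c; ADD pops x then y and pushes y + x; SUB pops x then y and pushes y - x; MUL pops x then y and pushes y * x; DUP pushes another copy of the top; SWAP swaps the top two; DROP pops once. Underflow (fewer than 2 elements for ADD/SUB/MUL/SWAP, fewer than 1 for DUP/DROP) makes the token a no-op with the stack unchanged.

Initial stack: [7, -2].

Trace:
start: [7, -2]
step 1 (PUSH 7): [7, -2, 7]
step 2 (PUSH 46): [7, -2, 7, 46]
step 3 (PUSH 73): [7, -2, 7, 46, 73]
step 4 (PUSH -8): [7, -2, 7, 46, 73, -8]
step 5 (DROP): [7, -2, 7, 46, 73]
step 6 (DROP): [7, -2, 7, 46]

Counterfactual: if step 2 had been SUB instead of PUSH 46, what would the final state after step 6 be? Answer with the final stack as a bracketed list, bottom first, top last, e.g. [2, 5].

[7, -9]

(re-executing from step 2 with the substitution; state before step 2: [7, -2, 7])
step 2 (SUB): [7, -9]
step 3 (PUSH 73): [7, -9, 73]
step 4 (PUSH -8): [7, -9, 73, -8]
step 5 (DROP): [7, -9, 73]
step 6 (DROP): [7, -9]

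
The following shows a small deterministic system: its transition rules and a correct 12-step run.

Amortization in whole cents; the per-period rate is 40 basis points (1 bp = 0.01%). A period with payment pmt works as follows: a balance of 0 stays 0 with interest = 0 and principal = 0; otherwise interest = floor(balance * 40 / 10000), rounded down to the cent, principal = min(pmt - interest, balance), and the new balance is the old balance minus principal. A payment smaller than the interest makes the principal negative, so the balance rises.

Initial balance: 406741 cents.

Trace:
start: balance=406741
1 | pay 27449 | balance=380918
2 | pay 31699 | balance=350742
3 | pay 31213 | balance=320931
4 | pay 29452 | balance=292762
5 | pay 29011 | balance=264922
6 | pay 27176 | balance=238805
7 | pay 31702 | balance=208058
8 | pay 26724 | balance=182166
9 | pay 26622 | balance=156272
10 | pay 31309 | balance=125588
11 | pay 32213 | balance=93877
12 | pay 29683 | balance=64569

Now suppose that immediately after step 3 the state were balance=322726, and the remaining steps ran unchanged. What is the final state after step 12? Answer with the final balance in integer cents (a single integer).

66427

state after step 3 := balance=322726
4 | pay 29452 | balance=294564
5 | pay 29011 | balance=266731
6 | pay 27176 | balance=240621
7 | pay 31702 | balance=209881
8 | pay 26724 | balance=183996
9 | pay 26622 | balance=158109
10 | pay 31309 | balance=127432
11 | pay 32213 | balance=95728
12 | pay 29683 | balance=66427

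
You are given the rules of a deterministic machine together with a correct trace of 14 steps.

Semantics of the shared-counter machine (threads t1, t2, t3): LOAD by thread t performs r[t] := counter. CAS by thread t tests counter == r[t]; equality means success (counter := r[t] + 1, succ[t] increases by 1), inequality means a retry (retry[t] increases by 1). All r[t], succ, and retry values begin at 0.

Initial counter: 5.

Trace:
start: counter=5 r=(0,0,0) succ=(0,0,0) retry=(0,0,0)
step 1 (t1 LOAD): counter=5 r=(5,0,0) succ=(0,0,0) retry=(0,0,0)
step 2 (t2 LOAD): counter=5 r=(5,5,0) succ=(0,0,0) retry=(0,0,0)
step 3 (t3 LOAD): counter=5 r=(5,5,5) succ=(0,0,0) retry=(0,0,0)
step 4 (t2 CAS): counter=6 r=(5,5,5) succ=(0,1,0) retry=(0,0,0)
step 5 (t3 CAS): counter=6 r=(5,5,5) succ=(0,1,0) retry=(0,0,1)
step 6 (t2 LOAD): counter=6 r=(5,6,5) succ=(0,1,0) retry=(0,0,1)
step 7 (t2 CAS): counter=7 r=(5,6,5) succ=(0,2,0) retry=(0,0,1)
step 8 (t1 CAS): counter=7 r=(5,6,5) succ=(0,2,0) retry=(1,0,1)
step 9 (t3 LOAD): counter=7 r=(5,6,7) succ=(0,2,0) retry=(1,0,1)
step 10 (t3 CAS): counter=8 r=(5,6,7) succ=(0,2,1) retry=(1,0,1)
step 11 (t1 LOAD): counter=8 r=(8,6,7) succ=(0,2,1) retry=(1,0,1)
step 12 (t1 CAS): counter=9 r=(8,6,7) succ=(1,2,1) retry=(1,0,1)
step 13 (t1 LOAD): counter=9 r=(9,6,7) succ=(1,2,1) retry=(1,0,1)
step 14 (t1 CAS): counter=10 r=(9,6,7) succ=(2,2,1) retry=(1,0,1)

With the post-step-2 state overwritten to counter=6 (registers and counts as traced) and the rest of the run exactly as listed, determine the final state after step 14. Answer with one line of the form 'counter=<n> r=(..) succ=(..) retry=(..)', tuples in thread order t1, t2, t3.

state after step 2 := counter=6 r=(5,5,0) succ=(0,0,0) retry=(0,0,0)
step 3 (t3 LOAD): counter=6 r=(5,5,6) succ=(0,0,0) retry=(0,0,0)
step 4 (t2 CAS): counter=6 r=(5,5,6) succ=(0,0,0) retry=(0,1,0)
step 5 (t3 CAS): counter=7 r=(5,5,6) succ=(0,0,1) retry=(0,1,0)
step 6 (t2 LOAD): counter=7 r=(5,7,6) succ=(0,0,1) retry=(0,1,0)
step 7 (t2 CAS): counter=8 r=(5,7,6) succ=(0,1,1) retry=(0,1,0)
step 8 (t1 CAS): counter=8 r=(5,7,6) succ=(0,1,1) retry=(1,1,0)
step 9 (t3 LOAD): counter=8 r=(5,7,8) succ=(0,1,1) retry=(1,1,0)
step 10 (t3 CAS): counter=9 r=(5,7,8) succ=(0,1,2) retry=(1,1,0)
step 11 (t1 LOAD): counter=9 r=(9,7,8) succ=(0,1,2) retry=(1,1,0)
step 12 (t1 CAS): counter=10 r=(9,7,8) succ=(1,1,2) retry=(1,1,0)
step 13 (t1 LOAD): counter=10 r=(10,7,8) succ=(1,1,2) retry=(1,1,0)
step 14 (t1 CAS): counter=11 r=(10,7,8) succ=(2,1,2) retry=(1,1,0)

counter=11 r=(10,7,8) succ=(2,1,2) retry=(1,1,0)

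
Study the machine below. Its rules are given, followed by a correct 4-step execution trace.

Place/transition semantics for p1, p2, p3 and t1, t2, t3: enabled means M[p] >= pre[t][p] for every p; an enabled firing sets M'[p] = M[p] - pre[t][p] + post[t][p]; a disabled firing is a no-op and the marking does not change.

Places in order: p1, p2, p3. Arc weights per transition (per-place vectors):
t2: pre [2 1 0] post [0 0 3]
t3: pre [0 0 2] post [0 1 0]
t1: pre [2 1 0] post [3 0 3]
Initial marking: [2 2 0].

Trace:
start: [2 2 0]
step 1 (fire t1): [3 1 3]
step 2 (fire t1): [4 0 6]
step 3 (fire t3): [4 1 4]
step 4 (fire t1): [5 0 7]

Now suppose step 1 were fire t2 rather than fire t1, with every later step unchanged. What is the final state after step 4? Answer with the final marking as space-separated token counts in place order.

0 2 1

(re-executing from step 1 with the substitution; state before step 1: [2 2 0])
step 1 (fire t2): [0 1 3]
step 2 (fire t1): [0 1 3]
step 3 (fire t3): [0 2 1]
step 4 (fire t1): [0 2 1]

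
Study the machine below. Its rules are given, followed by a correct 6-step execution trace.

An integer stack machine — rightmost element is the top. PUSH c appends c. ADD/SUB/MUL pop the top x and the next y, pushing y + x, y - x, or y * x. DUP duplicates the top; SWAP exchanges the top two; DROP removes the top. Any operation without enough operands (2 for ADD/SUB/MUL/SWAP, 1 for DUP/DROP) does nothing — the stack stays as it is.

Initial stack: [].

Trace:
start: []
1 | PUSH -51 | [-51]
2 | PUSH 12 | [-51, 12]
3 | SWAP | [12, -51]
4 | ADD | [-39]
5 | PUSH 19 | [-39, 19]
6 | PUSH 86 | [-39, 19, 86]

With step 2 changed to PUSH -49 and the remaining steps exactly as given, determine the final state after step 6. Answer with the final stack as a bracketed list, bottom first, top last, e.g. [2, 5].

[-100, 19, 86]

(re-executing from step 2 with the substitution; state before step 2: [-51])
2 | PUSH -49 | [-51, -49]
3 | SWAP | [-49, -51]
4 | ADD | [-100]
5 | PUSH 19 | [-100, 19]
6 | PUSH 86 | [-100, 19, 86]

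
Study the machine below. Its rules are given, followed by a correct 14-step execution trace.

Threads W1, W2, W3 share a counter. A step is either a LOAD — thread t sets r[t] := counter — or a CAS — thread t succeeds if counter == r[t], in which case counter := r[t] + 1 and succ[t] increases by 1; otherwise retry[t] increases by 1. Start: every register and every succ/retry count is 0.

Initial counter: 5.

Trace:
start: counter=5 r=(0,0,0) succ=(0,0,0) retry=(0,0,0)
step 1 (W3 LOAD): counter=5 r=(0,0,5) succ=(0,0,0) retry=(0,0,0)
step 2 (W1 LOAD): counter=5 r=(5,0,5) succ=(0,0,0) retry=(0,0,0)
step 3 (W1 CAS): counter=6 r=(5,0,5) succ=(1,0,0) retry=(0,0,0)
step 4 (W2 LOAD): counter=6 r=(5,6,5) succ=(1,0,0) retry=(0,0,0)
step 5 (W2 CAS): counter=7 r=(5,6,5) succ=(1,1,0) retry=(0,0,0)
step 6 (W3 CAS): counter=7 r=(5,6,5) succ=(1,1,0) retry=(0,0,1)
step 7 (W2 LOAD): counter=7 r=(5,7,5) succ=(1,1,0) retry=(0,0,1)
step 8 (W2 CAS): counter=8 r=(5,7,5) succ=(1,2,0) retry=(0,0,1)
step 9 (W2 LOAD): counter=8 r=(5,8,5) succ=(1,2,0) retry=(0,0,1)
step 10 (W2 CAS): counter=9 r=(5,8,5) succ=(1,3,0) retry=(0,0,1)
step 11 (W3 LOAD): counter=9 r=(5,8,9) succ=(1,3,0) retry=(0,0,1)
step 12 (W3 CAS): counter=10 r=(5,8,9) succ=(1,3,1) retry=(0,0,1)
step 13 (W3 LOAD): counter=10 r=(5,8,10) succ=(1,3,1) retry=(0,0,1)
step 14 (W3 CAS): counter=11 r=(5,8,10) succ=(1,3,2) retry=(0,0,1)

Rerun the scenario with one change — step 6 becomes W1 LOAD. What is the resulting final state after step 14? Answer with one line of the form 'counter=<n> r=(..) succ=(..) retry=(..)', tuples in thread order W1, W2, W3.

(re-executing from step 6 with the substitution; state before step 6: counter=7 r=(5,6,5) succ=(1,1,0) retry=(0,0,0))
step 6 (W1 LOAD): counter=7 r=(7,6,5) succ=(1,1,0) retry=(0,0,0)
step 7 (W2 LOAD): counter=7 r=(7,7,5) succ=(1,1,0) retry=(0,0,0)
step 8 (W2 CAS): counter=8 r=(7,7,5) succ=(1,2,0) retry=(0,0,0)
step 9 (W2 LOAD): counter=8 r=(7,8,5) succ=(1,2,0) retry=(0,0,0)
step 10 (W2 CAS): counter=9 r=(7,8,5) succ=(1,3,0) retry=(0,0,0)
step 11 (W3 LOAD): counter=9 r=(7,8,9) succ=(1,3,0) retry=(0,0,0)
step 12 (W3 CAS): counter=10 r=(7,8,9) succ=(1,3,1) retry=(0,0,0)
step 13 (W3 LOAD): counter=10 r=(7,8,10) succ=(1,3,1) retry=(0,0,0)
step 14 (W3 CAS): counter=11 r=(7,8,10) succ=(1,3,2) retry=(0,0,0)

counter=11 r=(7,8,10) succ=(1,3,2) retry=(0,0,0)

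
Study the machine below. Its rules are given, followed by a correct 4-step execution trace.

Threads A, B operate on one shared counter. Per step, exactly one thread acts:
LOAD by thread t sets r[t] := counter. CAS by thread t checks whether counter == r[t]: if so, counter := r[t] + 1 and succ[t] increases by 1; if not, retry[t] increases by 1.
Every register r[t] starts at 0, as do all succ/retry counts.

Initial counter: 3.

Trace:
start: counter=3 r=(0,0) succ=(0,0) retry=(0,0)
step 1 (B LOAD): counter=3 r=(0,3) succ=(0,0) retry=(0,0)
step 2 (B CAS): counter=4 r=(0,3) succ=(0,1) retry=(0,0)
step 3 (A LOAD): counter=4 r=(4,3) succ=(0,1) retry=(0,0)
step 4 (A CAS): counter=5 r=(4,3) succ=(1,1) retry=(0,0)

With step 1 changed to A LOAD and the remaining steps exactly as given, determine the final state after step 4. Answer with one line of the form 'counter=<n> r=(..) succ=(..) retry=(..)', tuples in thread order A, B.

(re-executing from step 1 with the substitution; state before step 1: counter=3 r=(0,0) succ=(0,0) retry=(0,0))
step 1 (A LOAD): counter=3 r=(3,0) succ=(0,0) retry=(0,0)
step 2 (B CAS): counter=3 r=(3,0) succ=(0,0) retry=(0,1)
step 3 (A LOAD): counter=3 r=(3,0) succ=(0,0) retry=(0,1)
step 4 (A CAS): counter=4 r=(3,0) succ=(1,0) retry=(0,1)

counter=4 r=(3,0) succ=(1,0) retry=(0,1)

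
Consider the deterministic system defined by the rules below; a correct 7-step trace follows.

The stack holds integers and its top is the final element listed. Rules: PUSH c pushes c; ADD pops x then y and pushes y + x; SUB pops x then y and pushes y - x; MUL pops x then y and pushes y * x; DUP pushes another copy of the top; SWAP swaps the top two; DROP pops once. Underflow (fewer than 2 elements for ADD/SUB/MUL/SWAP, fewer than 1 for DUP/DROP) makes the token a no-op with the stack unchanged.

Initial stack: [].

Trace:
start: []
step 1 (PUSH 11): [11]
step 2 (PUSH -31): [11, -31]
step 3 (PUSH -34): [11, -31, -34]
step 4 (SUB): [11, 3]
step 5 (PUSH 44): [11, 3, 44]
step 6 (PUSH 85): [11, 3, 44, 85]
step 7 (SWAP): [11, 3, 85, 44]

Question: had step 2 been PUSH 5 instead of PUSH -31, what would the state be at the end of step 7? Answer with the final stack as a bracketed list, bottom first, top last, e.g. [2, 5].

(re-executing from step 2 with the substitution; state before step 2: [11])
step 2 (PUSH 5): [11, 5]
step 3 (PUSH -34): [11, 5, -34]
step 4 (SUB): [11, 39]
step 5 (PUSH 44): [11, 39, 44]
step 6 (PUSH 85): [11, 39, 44, 85]
step 7 (SWAP): [11, 39, 85, 44]

[11, 39, 85, 44]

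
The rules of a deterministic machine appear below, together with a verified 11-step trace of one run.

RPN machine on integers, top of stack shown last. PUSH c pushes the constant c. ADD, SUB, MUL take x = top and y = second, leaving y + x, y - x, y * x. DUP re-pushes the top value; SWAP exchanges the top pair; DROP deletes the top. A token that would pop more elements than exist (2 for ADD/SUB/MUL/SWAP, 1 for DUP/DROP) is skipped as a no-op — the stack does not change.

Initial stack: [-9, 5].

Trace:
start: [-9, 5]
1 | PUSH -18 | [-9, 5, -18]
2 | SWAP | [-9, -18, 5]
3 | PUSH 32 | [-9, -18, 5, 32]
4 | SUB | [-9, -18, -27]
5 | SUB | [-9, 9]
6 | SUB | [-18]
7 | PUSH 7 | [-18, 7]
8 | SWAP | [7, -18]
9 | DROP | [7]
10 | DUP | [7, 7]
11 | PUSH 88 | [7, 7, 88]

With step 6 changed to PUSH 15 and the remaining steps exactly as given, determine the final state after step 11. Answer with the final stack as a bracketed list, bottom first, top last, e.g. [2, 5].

(re-executing from step 6 with the substitution; state before step 6: [-9, 9])
6 | PUSH 15 | [-9, 9, 15]
7 | PUSH 7 | [-9, 9, 15, 7]
8 | SWAP | [-9, 9, 7, 15]
9 | DROP | [-9, 9, 7]
10 | DUP | [-9, 9, 7, 7]
11 | PUSH 88 | [-9, 9, 7, 7, 88]

[-9, 9, 7, 7, 88]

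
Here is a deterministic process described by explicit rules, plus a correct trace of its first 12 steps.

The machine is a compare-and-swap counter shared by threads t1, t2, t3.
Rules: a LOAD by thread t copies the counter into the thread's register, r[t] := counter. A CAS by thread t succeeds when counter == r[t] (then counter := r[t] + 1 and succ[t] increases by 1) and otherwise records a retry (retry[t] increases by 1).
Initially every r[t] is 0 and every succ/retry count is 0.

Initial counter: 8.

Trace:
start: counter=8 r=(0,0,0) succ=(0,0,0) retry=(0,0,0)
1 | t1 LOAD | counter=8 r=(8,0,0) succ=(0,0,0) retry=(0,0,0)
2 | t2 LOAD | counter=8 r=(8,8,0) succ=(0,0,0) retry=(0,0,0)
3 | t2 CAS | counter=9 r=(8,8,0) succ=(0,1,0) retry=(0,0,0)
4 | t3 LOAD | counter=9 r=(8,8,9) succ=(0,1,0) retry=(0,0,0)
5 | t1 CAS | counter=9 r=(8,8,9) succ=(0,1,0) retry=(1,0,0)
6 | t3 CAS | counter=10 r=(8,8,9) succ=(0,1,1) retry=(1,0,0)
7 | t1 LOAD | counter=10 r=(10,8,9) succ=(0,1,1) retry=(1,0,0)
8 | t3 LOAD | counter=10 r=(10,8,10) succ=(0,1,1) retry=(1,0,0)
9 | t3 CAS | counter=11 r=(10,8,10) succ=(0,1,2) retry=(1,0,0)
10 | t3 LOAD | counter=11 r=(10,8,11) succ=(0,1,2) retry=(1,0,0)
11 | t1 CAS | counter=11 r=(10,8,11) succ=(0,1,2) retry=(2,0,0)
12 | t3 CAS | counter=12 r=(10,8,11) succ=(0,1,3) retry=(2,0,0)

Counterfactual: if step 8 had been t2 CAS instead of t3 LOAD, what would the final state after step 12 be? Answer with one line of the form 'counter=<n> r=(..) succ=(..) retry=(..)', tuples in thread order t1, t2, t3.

(re-executing from step 8 with the substitution; state before step 8: counter=10 r=(10,8,9) succ=(0,1,1) retry=(1,0,0))
8 | t2 CAS | counter=10 r=(10,8,9) succ=(0,1,1) retry=(1,1,0)
9 | t3 CAS | counter=10 r=(10,8,9) succ=(0,1,1) retry=(1,1,1)
10 | t3 LOAD | counter=10 r=(10,8,10) succ=(0,1,1) retry=(1,1,1)
11 | t1 CAS | counter=11 r=(10,8,10) succ=(1,1,1) retry=(1,1,1)
12 | t3 CAS | counter=11 r=(10,8,10) succ=(1,1,1) retry=(1,1,2)

counter=11 r=(10,8,10) succ=(1,1,1) retry=(1,1,2)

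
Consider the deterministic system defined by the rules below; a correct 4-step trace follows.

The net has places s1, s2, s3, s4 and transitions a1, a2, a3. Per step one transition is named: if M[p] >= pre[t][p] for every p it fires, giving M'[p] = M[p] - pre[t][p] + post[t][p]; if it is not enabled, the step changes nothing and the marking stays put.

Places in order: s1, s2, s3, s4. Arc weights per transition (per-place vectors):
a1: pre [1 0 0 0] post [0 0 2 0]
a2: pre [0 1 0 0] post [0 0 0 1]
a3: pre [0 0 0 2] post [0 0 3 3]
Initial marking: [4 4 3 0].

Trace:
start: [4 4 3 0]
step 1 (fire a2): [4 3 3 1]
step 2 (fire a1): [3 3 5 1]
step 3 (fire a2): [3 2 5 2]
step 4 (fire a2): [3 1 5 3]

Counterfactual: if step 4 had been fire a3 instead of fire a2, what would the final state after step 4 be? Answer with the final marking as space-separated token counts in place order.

3 2 8 3

(re-executing from step 4 with the substitution; state before step 4: [3 2 5 2])
step 4 (fire a3): [3 2 8 3]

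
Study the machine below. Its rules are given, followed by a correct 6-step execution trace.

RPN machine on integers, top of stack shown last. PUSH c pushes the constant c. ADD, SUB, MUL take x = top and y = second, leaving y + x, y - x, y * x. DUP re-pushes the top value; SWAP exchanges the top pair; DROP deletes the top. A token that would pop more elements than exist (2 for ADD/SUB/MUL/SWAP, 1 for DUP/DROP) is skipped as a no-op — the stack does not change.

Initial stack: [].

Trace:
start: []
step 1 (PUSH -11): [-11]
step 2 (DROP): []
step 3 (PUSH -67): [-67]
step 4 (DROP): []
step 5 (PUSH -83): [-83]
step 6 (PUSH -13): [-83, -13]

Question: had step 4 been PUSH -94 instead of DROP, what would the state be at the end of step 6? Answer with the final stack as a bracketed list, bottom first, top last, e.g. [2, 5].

(re-executing from step 4 with the substitution; state before step 4: [-67])
step 4 (PUSH -94): [-67, -94]
step 5 (PUSH -83): [-67, -94, -83]
step 6 (PUSH -13): [-67, -94, -83, -13]

[-67, -94, -83, -13]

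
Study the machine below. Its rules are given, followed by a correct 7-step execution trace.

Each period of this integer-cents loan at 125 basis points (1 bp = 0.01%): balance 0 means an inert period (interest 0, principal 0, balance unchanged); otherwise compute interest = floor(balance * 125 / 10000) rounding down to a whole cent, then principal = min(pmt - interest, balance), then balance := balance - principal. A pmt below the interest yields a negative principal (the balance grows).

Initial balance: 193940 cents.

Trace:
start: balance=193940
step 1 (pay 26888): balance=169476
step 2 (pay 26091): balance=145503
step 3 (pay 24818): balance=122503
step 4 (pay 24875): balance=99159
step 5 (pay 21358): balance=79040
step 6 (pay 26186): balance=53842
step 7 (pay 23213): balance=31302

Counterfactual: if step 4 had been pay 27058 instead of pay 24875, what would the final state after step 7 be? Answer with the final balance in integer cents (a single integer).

(re-executing from step 4 with the substitution; state before step 4: balance=122503)
step 4 (pay 27058): balance=96976
step 5 (pay 21358): balance=76830
step 6 (pay 26186): balance=51604
step 7 (pay 23213): balance=29036

29036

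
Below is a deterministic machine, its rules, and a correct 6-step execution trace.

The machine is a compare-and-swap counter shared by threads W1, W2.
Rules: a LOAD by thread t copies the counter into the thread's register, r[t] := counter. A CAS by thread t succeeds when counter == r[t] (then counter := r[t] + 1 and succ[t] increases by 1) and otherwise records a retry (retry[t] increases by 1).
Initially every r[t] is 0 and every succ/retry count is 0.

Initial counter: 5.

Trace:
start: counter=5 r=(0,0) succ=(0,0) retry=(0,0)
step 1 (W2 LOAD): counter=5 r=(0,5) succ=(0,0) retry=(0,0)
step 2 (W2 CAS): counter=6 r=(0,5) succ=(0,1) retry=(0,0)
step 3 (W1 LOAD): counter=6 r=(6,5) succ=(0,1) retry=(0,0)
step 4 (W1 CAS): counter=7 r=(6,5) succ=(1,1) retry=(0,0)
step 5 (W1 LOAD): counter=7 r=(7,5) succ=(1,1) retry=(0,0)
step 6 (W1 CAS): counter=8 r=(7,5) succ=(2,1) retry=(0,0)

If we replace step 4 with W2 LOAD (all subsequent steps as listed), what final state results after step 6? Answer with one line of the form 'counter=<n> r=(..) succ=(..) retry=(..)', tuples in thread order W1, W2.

counter=7 r=(6,6) succ=(1,1) retry=(0,0)

(re-executing from step 4 with the substitution; state before step 4: counter=6 r=(6,5) succ=(0,1) retry=(0,0))
step 4 (W2 LOAD): counter=6 r=(6,6) succ=(0,1) retry=(0,0)
step 5 (W1 LOAD): counter=6 r=(6,6) succ=(0,1) retry=(0,0)
step 6 (W1 CAS): counter=7 r=(6,6) succ=(1,1) retry=(0,0)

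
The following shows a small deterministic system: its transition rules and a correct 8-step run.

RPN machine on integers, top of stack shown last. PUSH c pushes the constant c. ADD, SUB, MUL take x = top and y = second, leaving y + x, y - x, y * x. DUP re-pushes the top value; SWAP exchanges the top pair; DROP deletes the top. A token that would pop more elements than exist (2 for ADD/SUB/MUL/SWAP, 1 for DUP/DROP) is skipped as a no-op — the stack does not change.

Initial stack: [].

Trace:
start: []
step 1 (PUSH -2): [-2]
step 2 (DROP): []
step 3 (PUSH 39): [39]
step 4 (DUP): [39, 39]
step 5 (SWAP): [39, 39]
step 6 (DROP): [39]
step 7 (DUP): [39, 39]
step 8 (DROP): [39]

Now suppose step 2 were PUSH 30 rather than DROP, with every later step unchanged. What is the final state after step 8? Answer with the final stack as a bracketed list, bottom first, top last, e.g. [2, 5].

(re-executing from step 2 with the substitution; state before step 2: [-2])
step 2 (PUSH 30): [-2, 30]
step 3 (PUSH 39): [-2, 30, 39]
step 4 (DUP): [-2, 30, 39, 39]
step 5 (SWAP): [-2, 30, 39, 39]
step 6 (DROP): [-2, 30, 39]
step 7 (DUP): [-2, 30, 39, 39]
step 8 (DROP): [-2, 30, 39]

[-2, 30, 39]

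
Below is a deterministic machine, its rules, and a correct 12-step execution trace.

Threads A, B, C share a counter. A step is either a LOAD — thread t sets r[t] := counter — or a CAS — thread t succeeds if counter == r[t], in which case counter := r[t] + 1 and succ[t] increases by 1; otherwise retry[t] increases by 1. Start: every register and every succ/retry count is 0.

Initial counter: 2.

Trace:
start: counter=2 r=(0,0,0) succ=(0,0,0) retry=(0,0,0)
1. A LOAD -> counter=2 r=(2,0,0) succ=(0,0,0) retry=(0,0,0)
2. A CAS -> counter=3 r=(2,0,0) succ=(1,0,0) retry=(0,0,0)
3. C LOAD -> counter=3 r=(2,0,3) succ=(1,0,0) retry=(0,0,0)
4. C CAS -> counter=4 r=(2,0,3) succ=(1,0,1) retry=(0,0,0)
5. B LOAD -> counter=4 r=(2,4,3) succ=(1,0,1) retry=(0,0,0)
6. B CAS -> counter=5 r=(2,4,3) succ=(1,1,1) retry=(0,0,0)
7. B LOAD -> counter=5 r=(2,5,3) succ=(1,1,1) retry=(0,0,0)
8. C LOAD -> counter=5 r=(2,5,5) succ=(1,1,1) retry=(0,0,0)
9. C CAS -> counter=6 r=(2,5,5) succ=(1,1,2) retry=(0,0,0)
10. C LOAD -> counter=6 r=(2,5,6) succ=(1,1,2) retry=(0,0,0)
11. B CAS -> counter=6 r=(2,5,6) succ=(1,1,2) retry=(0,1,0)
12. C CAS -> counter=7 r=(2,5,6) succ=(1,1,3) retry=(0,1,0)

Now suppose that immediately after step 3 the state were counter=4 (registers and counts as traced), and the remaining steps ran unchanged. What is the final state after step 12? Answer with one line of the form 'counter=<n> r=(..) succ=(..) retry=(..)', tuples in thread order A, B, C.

counter=7 r=(2,5,6) succ=(1,1,2) retry=(0,1,1)

state after step 3 := counter=4 r=(2,0,3) succ=(1,0,0) retry=(0,0,0)
4. C CAS -> counter=4 r=(2,0,3) succ=(1,0,0) retry=(0,0,1)
5. B LOAD -> counter=4 r=(2,4,3) succ=(1,0,0) retry=(0,0,1)
6. B CAS -> counter=5 r=(2,4,3) succ=(1,1,0) retry=(0,0,1)
7. B LOAD -> counter=5 r=(2,5,3) succ=(1,1,0) retry=(0,0,1)
8. C LOAD -> counter=5 r=(2,5,5) succ=(1,1,0) retry=(0,0,1)
9. C CAS -> counter=6 r=(2,5,5) succ=(1,1,1) retry=(0,0,1)
10. C LOAD -> counter=6 r=(2,5,6) succ=(1,1,1) retry=(0,0,1)
11. B CAS -> counter=6 r=(2,5,6) succ=(1,1,1) retry=(0,1,1)
12. C CAS -> counter=7 r=(2,5,6) succ=(1,1,2) retry=(0,1,1)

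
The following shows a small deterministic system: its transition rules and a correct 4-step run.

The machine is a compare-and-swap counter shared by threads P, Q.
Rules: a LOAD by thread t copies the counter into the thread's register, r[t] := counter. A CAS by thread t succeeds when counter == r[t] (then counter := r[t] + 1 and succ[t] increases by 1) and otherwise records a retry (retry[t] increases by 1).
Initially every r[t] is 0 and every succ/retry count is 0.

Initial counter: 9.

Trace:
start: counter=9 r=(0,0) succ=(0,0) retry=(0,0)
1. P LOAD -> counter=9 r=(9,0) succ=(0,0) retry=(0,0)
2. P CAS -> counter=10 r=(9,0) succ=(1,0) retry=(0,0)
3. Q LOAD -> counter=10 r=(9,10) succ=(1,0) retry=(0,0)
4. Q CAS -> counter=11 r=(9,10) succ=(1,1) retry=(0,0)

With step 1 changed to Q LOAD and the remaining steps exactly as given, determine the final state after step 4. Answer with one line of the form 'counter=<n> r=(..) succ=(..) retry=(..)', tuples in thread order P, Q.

(re-executing from step 1 with the substitution; state before step 1: counter=9 r=(0,0) succ=(0,0) retry=(0,0))
1. Q LOAD -> counter=9 r=(0,9) succ=(0,0) retry=(0,0)
2. P CAS -> counter=9 r=(0,9) succ=(0,0) retry=(1,0)
3. Q LOAD -> counter=9 r=(0,9) succ=(0,0) retry=(1,0)
4. Q CAS -> counter=10 r=(0,9) succ=(0,1) retry=(1,0)

counter=10 r=(0,9) succ=(0,1) retry=(1,0)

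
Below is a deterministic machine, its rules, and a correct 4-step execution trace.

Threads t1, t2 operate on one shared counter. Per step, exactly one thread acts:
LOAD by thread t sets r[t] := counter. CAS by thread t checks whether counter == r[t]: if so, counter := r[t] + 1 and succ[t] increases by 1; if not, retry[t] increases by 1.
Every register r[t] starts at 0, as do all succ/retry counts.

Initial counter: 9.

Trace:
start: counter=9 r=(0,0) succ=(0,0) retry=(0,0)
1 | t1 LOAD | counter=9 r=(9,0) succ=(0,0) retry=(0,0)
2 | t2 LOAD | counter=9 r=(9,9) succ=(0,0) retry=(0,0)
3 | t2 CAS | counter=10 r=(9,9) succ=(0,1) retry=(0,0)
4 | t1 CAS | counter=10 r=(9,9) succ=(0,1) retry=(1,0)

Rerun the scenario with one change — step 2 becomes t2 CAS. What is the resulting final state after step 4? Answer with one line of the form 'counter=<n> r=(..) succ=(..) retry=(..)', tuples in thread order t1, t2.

(re-executing from step 2 with the substitution; state before step 2: counter=9 r=(9,0) succ=(0,0) retry=(0,0))
2 | t2 CAS | counter=9 r=(9,0) succ=(0,0) retry=(0,1)
3 | t2 CAS | counter=9 r=(9,0) succ=(0,0) retry=(0,2)
4 | t1 CAS | counter=10 r=(9,0) succ=(1,0) retry=(0,2)

counter=10 r=(9,0) succ=(1,0) retry=(0,2)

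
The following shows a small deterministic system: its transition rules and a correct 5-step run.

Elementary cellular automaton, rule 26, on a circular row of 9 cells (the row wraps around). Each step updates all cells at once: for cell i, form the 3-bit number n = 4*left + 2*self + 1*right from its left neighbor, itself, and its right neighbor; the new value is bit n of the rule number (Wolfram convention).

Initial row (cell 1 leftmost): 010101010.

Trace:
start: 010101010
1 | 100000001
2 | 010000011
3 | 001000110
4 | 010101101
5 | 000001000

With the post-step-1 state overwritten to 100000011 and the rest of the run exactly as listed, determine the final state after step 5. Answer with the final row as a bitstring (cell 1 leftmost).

state after step 1 := 100000011
2 | 010000110
3 | 101001101
4 | 000111001
5 | 101100110

101100110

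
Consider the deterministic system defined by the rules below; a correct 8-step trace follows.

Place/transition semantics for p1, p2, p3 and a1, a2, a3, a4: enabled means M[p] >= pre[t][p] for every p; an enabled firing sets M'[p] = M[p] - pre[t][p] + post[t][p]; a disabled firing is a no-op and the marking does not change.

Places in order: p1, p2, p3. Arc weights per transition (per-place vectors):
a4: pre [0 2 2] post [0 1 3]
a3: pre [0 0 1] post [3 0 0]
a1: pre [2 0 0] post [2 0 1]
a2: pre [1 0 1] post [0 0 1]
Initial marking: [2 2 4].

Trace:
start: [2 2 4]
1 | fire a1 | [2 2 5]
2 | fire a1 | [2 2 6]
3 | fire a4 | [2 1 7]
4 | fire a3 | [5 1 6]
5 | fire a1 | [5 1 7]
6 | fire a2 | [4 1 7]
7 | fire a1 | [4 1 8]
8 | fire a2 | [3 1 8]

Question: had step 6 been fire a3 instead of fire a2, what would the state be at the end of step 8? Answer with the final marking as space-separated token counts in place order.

7 1 7

(re-executing from step 6 with the substitution; state before step 6: [5 1 7])
6 | fire a3 | [8 1 6]
7 | fire a1 | [8 1 7]
8 | fire a2 | [7 1 7]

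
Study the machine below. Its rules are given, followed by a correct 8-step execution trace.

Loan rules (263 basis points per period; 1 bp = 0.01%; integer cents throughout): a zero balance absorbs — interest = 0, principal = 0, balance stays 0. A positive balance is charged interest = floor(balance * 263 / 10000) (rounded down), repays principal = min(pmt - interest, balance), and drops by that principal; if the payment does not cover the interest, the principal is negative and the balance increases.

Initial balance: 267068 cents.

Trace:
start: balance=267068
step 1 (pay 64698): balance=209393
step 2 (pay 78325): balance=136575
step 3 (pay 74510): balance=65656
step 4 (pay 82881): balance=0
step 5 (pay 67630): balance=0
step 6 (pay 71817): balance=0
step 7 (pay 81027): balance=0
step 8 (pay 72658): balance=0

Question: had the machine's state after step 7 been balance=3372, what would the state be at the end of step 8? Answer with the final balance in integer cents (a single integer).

0

state after step 7 := balance=3372
step 8 (pay 72658): balance=0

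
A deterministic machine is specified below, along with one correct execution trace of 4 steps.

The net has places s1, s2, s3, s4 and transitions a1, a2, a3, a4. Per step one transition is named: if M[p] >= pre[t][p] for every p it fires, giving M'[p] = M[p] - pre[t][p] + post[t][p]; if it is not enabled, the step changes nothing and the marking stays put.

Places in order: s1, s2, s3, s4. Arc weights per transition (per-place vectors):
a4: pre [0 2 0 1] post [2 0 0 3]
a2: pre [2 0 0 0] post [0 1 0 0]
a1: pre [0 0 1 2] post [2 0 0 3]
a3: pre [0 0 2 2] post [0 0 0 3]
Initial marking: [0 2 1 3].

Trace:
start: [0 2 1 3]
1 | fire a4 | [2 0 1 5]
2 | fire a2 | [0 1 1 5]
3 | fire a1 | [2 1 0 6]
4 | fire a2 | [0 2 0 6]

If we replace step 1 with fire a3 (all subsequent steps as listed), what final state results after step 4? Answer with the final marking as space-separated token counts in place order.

0 3 0 4

(re-executing from step 1 with the substitution; state before step 1: [0 2 1 3])
1 | fire a3 | [0 2 1 3]
2 | fire a2 | [0 2 1 3]
3 | fire a1 | [2 2 0 4]
4 | fire a2 | [0 3 0 4]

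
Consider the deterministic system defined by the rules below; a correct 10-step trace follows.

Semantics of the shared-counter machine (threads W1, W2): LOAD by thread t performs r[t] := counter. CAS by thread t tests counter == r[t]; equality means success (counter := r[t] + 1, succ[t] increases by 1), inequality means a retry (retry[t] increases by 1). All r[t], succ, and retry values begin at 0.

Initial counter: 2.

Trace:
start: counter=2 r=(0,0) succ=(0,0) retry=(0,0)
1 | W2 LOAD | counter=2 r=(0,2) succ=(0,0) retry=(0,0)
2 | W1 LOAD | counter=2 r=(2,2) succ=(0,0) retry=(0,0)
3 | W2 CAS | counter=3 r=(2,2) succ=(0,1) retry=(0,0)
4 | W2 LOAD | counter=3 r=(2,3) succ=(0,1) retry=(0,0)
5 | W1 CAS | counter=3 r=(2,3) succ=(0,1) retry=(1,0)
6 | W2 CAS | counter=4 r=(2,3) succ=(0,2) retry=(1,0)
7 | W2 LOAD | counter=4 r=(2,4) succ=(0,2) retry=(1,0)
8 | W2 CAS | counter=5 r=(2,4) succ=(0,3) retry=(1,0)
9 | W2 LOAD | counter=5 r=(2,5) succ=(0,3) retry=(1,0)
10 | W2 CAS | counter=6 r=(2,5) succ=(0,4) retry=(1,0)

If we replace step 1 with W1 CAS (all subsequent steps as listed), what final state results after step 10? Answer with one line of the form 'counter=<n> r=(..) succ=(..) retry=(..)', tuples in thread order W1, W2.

(re-executing from step 1 with the substitution; state before step 1: counter=2 r=(0,0) succ=(0,0) retry=(0,0))
1 | W1 CAS | counter=2 r=(0,0) succ=(0,0) retry=(1,0)
2 | W1 LOAD | counter=2 r=(2,0) succ=(0,0) retry=(1,0)
3 | W2 CAS | counter=2 r=(2,0) succ=(0,0) retry=(1,1)
4 | W2 LOAD | counter=2 r=(2,2) succ=(0,0) retry=(1,1)
5 | W1 CAS | counter=3 r=(2,2) succ=(1,0) retry=(1,1)
6 | W2 CAS | counter=3 r=(2,2) succ=(1,0) retry=(1,2)
7 | W2 LOAD | counter=3 r=(2,3) succ=(1,0) retry=(1,2)
8 | W2 CAS | counter=4 r=(2,3) succ=(1,1) retry=(1,2)
9 | W2 LOAD | counter=4 r=(2,4) succ=(1,1) retry=(1,2)
10 | W2 CAS | counter=5 r=(2,4) succ=(1,2) retry=(1,2)

counter=5 r=(2,4) succ=(1,2) retry=(1,2)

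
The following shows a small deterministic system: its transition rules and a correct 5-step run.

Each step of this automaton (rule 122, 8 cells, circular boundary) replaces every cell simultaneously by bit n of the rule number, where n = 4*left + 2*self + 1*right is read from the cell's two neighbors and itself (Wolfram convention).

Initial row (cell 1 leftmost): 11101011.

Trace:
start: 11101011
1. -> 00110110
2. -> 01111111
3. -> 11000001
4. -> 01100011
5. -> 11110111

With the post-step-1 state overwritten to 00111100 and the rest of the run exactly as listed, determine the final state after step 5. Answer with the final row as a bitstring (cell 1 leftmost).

state after step 1 := 00111100
2. -> 01100110
3. -> 11111111
4. -> 00000000
5. -> 00000000

00000000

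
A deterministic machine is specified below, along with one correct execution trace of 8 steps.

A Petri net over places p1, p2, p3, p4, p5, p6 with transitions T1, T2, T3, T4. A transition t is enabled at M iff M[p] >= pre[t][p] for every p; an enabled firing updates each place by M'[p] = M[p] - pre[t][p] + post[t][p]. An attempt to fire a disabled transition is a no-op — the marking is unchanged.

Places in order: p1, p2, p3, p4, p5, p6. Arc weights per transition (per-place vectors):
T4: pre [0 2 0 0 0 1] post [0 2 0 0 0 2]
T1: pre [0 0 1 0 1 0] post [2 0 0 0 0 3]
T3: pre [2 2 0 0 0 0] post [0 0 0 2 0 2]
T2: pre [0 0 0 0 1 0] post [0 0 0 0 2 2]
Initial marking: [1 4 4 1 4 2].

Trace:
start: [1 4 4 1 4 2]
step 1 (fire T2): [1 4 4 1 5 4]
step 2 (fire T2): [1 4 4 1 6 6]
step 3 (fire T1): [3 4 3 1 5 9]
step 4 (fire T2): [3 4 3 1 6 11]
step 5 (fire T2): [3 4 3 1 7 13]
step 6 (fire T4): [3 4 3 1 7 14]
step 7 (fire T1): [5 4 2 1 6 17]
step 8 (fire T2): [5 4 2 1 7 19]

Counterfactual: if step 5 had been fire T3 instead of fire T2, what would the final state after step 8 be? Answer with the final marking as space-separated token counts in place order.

3 2 2 3 6 19

(re-executing from step 5 with the substitution; state before step 5: [3 4 3 1 6 11])
step 5 (fire T3): [1 2 3 3 6 13]
step 6 (fire T4): [1 2 3 3 6 14]
step 7 (fire T1): [3 2 2 3 5 17]
step 8 (fire T2): [3 2 2 3 6 19]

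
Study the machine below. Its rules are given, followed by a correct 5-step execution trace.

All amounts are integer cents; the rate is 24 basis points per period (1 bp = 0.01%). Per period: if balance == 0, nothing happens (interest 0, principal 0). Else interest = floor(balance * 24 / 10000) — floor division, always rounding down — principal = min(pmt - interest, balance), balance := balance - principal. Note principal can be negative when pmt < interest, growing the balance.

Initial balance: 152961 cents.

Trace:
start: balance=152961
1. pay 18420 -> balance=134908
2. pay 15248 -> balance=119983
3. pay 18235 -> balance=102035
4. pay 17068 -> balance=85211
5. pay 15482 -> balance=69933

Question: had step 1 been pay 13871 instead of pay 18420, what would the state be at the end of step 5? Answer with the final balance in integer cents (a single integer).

(re-executing from step 1 with the substitution; state before step 1: balance=152961)
1. pay 13871 -> balance=139457
2. pay 15248 -> balance=124543
3. pay 18235 -> balance=106606
4. pay 17068 -> balance=89793
5. pay 15482 -> balance=74526

74526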